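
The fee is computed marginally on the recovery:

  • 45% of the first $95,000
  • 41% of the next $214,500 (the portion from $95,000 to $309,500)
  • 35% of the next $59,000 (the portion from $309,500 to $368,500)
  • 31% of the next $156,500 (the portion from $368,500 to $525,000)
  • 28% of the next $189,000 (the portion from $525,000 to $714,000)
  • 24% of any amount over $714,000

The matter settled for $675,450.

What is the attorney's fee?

First $95,000 at 45% = $42,750.00
Next $214,500 at 41% = $87,945.00
Next $59,000 at 35% = $20,650.00
Next $156,500 at 31% = $48,515.00
Remaining $150,450 at 28% = $42,126.00
Fee: $42,750.00 + $87,945.00 + $20,650.00 + $48,515.00 + $42,126.00 = $241,986.00

$241,986.00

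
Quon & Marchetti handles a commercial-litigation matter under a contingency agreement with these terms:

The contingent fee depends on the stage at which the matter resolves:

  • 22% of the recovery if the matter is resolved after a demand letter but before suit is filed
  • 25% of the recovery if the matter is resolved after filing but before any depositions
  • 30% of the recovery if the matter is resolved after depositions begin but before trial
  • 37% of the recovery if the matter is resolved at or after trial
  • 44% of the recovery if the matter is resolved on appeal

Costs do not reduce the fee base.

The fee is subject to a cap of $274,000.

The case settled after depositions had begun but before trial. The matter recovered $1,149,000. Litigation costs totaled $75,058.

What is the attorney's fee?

$274,000.00

Fee base is the gross recovery, $1,149,000; costs are reimbursed separately.
The matter settled after depositions had begun but before trial, so the 30% rate applies.
$1,149,000 × 30% = $344,700.00
$344,700.00 exceeds the $274,000 cap, so the fee is capped at $274,000.00.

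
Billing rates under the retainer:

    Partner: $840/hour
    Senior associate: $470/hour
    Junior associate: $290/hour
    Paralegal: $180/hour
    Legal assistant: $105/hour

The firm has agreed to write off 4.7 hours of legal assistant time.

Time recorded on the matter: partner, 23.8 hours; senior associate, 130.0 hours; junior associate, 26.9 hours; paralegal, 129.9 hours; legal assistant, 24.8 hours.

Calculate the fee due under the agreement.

Partner: 23.8 × $840 = $19,992.00
Senior associate: 130.0 × $470 = $61,100.00
Junior associate: 26.9 × $290 = $7,801.00
Paralegal: 129.9 × $180 = $23,382.00
Legal assistant: 24.8 × $105 = $2,604.00
Subtotal: $114,879.00
Write-off: 4.7 × $105 = $493.50
Total: $114,879.00 − $493.50 = $114,385.50

$114,385.50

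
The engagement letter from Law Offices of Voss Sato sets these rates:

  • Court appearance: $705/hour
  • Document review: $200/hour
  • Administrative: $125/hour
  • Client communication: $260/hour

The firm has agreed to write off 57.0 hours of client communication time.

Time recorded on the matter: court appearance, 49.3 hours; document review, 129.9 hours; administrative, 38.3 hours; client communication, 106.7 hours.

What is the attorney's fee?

$78,446.00

Court appearance: 49.3 × $705 = $34,756.50
Document review: 129.9 × $200 = $25,980.00
Administrative: 38.3 × $125 = $4,787.50
Client communication: 106.7 × $260 = $27,742.00
Subtotal: $93,266.00
Write-off: 57.0 × $260 = $14,820.00
Total: $93,266.00 − $14,820.00 = $78,446.00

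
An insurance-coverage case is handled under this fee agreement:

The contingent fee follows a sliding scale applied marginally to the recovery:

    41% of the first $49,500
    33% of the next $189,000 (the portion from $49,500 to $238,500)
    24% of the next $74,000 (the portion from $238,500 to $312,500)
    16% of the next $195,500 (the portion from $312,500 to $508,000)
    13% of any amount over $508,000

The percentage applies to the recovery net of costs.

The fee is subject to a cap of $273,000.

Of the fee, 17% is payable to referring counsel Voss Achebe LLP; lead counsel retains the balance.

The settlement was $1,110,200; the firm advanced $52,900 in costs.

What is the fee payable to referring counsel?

$34,529.38

Fee base (net of costs): $1,110,200 − $52,900 = $1,057,300
First $49,500 at 41% = $20,295.00
Next $189,000 at 33% = $62,370.00
Next $74,000 at 24% = $17,760.00
Next $195,500 at 16% = $31,280.00
Remaining $549,300 at 13% = $71,409.00
Fee: $20,295.00 + $62,370.00 + $17,760.00 + $31,280.00 + $71,409.00 = $203,114.00
$203,114.00 is under the $273,000 cap.
Referral share: 17% of $203,114.00 = $34,529.38; lead counsel retains $203,114.00 − $34,529.38 = $168,584.62.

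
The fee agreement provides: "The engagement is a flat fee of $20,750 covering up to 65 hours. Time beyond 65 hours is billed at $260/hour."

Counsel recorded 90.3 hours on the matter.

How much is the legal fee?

Flat fee: $20,750.00
Excess hours: 90.3 − 65 = 25.3
Overrun: 25.3 × $260 = $6,578.00
Total: $20,750.00 + $6,578.00 = $27,328.00

$27,328.00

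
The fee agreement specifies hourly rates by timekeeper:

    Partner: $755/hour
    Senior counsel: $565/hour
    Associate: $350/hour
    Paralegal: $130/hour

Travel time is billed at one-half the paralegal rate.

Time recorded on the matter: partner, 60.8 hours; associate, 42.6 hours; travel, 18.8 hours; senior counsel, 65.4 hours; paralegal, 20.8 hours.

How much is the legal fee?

Partner: 60.8 × $755 = $45,904.00
Senior counsel: 65.4 × $565 = $36,951.00
Associate: 42.6 × $350 = $14,910.00
Paralegal: 20.8 × $130 = $2,704.00
Subtotal: $45,904.00 + $36,951.00 + $14,910.00 + $2,704.00 = $100,469.00
Travel: 18.8 × ($130 ÷ 2) = 18.8 × $65.00 = $1,222.00
Total: $100,469.00 + $1,222.00 = $101,691.00

$101,691.00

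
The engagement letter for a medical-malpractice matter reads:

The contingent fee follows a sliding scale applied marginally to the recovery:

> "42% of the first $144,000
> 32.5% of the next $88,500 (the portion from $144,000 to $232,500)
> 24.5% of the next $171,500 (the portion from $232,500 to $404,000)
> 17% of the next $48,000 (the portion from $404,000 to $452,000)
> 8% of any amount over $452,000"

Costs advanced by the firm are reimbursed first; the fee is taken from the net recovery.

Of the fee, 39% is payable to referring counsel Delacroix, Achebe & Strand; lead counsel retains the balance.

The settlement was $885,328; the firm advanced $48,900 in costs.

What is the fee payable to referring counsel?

Fee base (net of costs): $885,328 − $48,900 = $836,428
First $144,000 at 42% = $60,480.00
Next $88,500 at 32.5% = $28,762.50
Next $171,500 at 24.5% = $42,017.50
Next $48,000 at 17% = $8,160.00
Remaining $384,428 at 8% = $30,754.24
Fee: $60,480.00 + $28,762.50 + $42,017.50 + $8,160.00 + $30,754.24 = $170,174.24
Referral share: 39% of $170,174.24 = $66,367.95; lead counsel retains $170,174.24 − $66,367.95 = $103,806.29.

$66,367.95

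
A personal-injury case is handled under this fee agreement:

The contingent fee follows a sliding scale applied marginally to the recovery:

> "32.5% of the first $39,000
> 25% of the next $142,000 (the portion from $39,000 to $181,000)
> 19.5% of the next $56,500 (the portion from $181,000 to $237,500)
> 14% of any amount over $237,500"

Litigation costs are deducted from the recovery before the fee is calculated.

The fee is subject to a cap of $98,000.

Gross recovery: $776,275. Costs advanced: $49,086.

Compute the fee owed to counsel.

Fee base (net of costs): $776,275 − $49,086 = $727,189
First $39,000 at 32.5% = $12,675.00
Next $142,000 at 25% = $35,500.00
Next $56,500 at 19.5% = $11,017.50
Remaining $489,689 at 14% = $68,556.46
Fee: $12,675.00 + $35,500.00 + $11,017.50 + $68,556.46 = $127,748.96
$127,748.96 exceeds the $98,000 cap, so the fee is capped at $98,000.00.

$98,000.00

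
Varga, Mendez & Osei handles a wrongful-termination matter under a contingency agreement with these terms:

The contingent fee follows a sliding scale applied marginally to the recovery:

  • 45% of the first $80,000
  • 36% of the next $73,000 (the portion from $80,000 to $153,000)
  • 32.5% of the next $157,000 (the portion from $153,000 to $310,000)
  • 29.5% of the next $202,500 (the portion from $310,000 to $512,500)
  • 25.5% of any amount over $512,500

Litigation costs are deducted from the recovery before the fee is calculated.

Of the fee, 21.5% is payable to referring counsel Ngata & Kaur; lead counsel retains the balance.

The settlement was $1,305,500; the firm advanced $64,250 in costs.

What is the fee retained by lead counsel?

$281,715.89

Fee base (net of costs): $1,305,500 − $64,250 = $1,241,250
First $80,000 at 45% = $36,000.00
Next $73,000 at 36% = $26,280.00
Next $157,000 at 32.5% = $51,025.00
Next $202,500 at 29.5% = $59,737.50
Remaining $728,750 at 25.5% = $185,831.25
Fee: $36,000.00 + $26,280.00 + $51,025.00 + $59,737.50 + $185,831.25 = $358,873.75
Referral share: 21.5% of $358,873.75 = $77,157.86; lead counsel retains $358,873.75 − $77,157.86 = $281,715.89.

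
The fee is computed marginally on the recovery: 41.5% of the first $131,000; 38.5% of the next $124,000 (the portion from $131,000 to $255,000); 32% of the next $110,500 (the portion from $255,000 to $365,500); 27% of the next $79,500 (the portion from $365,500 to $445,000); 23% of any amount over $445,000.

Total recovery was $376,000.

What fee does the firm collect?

First $131,000 at 41.5% = $54,365.00
Next $124,000 at 38.5% = $47,740.00
Next $110,500 at 32% = $35,360.00
Remaining $10,500 at 27% = $2,835.00
Fee: $54,365.00 + $47,740.00 + $35,360.00 + $2,835.00 = $140,300.00

$140,300.00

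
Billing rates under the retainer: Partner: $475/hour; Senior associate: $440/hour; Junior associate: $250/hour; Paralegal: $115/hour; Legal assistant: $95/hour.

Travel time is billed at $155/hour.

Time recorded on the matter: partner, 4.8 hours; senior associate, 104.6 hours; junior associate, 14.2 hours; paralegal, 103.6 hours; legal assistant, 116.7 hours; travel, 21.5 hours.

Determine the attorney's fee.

Partner: 4.8 × $475 = $2,280.00
Senior associate: 104.6 × $440 = $46,024.00
Junior associate: 14.2 × $250 = $3,550.00
Paralegal: 103.6 × $115 = $11,914.00
Legal assistant: 116.7 × $95 = $11,086.50
Subtotal: $2,280.00 + $46,024.00 + $3,550.00 + $11,914.00 + $11,086.50 = $74,854.50
Travel: 21.5 × $155 = $3,332.50
Total: $74,854.50 + $3,332.50 = $78,187.00

$78,187.00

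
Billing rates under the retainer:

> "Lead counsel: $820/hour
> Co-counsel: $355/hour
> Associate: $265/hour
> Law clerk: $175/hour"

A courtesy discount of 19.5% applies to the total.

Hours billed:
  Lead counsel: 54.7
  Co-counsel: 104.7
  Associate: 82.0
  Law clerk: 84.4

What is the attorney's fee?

$95,410.61

Lead counsel: 54.7 × $820 = $44,854.00
Co-counsel: 104.7 × $355 = $37,168.50
Associate: 82.0 × $265 = $21,730.00
Law clerk: 84.4 × $175 = $14,770.00
Subtotal: $118,522.50
Less 19.5% discount: −$23,111.89
Total: $118,522.50 − $23,111.89 = $95,410.61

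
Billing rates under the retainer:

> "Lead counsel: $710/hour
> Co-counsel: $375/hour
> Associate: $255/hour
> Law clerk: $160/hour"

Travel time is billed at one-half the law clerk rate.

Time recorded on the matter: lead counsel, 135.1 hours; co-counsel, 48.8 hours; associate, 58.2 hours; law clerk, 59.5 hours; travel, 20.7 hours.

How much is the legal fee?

Lead counsel: 135.1 × $710 = $95,921.00
Co-counsel: 48.8 × $375 = $18,300.00
Associate: 58.2 × $255 = $14,841.00
Law clerk: 59.5 × $160 = $9,520.00
Subtotal: $95,921.00 + $18,300.00 + $14,841.00 + $9,520.00 = $138,582.00
Travel: 20.7 × ($160 ÷ 2) = 20.7 × $80.00 = $1,656.00
Total: $138,582.00 + $1,656.00 = $140,238.00

$140,238.00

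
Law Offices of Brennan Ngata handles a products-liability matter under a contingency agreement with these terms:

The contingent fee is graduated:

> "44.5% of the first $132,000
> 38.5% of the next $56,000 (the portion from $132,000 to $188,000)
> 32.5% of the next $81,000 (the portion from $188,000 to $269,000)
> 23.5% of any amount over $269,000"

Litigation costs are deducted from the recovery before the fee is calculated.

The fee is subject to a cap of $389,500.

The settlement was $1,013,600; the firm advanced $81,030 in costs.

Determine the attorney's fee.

Fee base (net of costs): $1,013,600 − $81,030 = $932,570
First $132,000 at 44.5% = $58,740.00
Next $56,000 at 38.5% = $21,560.00
Next $81,000 at 32.5% = $26,325.00
Remaining $663,570 at 23.5% = $155,938.95
Fee: $58,740.00 + $21,560.00 + $26,325.00 + $155,938.95 = $262,563.95
$262,563.95 is under the $389,500 cap.

$262,563.95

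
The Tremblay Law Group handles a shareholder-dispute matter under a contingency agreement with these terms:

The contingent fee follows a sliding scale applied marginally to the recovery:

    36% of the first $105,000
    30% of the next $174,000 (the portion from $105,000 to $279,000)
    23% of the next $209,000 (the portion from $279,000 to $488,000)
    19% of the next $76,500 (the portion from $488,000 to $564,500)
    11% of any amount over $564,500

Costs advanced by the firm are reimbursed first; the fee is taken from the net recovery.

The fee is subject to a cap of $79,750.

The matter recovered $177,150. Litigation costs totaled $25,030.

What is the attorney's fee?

$51,936.00

Fee base (net of costs): $177,150 − $25,030 = $152,120
First $105,000 at 36% = $37,800.00
Remaining $47,120 at 30% = $14,136.00
Fee: $37,800.00 + $14,136.00 = $51,936.00
$51,936.00 is under the $79,750 cap.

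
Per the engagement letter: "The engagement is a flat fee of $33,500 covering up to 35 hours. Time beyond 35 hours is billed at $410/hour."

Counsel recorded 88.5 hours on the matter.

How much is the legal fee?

$55,435.00

Flat fee: $33,500.00
Excess hours: 88.5 − 35 = 53.5
Overrun: 53.5 × $410 = $21,935.00
Total: $33,500.00 + $21,935.00 = $55,435.00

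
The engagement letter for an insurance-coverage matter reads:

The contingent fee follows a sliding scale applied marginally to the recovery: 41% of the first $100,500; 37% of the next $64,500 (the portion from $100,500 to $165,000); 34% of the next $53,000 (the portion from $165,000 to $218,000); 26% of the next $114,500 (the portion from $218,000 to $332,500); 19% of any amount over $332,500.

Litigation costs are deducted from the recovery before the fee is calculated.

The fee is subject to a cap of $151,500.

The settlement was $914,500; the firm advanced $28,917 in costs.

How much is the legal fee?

$151,500.00

Fee base (net of costs): $914,500 − $28,917 = $885,583
First $100,500 at 41% = $41,205.00
Next $64,500 at 37% = $23,865.00
Next $53,000 at 34% = $18,020.00
Next $114,500 at 26% = $29,770.00
Remaining $553,083 at 19% = $105,085.77
Fee: $41,205.00 + $23,865.00 + $18,020.00 + $29,770.00 + $105,085.77 = $217,945.77
$217,945.77 exceeds the $151,500 cap, so the fee is capped at $151,500.00.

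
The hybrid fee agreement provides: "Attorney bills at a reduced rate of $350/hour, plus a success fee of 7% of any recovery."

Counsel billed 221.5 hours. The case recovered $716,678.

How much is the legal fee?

Hourly: 221.5 × $350 = $77,525.00
Success fee: 7% of $716,678 = $50,167.46
Total: $77,525.00 + $50,167.46 = $127,692.46

$127,692.46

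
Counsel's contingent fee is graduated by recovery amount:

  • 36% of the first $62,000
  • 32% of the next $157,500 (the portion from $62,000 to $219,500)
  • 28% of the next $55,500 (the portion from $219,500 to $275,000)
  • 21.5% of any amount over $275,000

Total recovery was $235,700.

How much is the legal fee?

$77,256.00

First $62,000 at 36% = $22,320.00
Next $157,500 at 32% = $50,400.00
Remaining $16,200 at 28% = $4,536.00
Fee: $22,320.00 + $50,400.00 + $4,536.00 = $77,256.00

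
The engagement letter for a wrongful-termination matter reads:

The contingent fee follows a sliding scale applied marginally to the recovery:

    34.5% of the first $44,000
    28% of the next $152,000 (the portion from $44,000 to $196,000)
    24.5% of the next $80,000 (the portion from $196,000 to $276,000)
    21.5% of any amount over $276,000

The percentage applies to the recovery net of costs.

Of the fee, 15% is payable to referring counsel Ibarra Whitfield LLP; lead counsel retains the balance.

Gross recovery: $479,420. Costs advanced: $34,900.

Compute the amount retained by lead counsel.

Fee base (net of costs): $479,420 − $34,900 = $444,520
First $44,000 at 34.5% = $15,180.00
Next $152,000 at 28% = $42,560.00
Next $80,000 at 24.5% = $19,600.00
Remaining $168,520 at 21.5% = $36,231.80
Fee: $15,180.00 + $42,560.00 + $19,600.00 + $36,231.80 = $113,571.80
Referral share: 15% of $113,571.80 = $17,035.77; lead counsel retains $113,571.80 − $17,035.77 = $96,536.03.

$96,536.03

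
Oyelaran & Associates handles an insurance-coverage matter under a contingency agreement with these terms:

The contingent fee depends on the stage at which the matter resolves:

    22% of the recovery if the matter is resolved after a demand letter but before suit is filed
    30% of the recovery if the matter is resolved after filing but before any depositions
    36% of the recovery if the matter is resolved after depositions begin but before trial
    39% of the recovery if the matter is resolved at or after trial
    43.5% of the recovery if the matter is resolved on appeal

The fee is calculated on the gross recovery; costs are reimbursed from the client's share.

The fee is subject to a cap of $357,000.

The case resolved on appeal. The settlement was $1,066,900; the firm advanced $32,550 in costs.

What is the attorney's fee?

Fee base is the gross recovery, $1,066,900; costs are reimbursed separately.
The matter resolved on appeal, so the 43.5% rate applies.
$1,066,900 × 43.5% = $464,101.50
$464,101.50 exceeds the $357,000 cap, so the fee is capped at $357,000.00.

$357,000.00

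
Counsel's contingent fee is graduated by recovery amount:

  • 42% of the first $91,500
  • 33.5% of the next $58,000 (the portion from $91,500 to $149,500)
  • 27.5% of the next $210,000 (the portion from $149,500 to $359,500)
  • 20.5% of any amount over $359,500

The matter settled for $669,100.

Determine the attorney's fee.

First $91,500 at 42% = $38,430.00
Next $58,000 at 33.5% = $19,430.00
Next $210,000 at 27.5% = $57,750.00
Remaining $309,600 at 20.5% = $63,468.00
Fee: $38,430.00 + $19,430.00 + $57,750.00 + $63,468.00 = $179,078.00

$179,078.00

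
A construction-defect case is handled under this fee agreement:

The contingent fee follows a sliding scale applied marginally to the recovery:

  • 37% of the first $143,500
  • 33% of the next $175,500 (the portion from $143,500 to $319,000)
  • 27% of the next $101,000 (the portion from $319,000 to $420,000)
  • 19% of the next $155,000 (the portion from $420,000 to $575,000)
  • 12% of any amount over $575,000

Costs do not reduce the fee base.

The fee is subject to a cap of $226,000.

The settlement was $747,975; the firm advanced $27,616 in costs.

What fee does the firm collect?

$188,487.00

Fee base is the gross recovery, $747,975; costs are reimbursed separately.
First $143,500 at 37% = $53,095.00
Next $175,500 at 33% = $57,915.00
Next $101,000 at 27% = $27,270.00
Next $155,000 at 19% = $29,450.00
Remaining $172,975 at 12% = $20,757.00
Fee: $53,095.00 + $57,915.00 + $27,270.00 + $29,450.00 + $20,757.00 = $188,487.00
$188,487.00 is under the $226,000 cap.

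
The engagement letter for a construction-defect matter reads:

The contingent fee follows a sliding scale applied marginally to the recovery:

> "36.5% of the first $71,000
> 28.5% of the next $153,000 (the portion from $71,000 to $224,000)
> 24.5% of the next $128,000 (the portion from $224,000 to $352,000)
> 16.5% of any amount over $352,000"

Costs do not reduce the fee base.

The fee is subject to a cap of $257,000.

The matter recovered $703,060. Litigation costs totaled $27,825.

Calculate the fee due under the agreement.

Fee base is the gross recovery, $703,060; costs are reimbursed separately.
First $71,000 at 36.5% = $25,915.00
Next $153,000 at 28.5% = $43,605.00
Next $128,000 at 24.5% = $31,360.00
Remaining $351,060 at 16.5% = $57,924.90
Fee: $25,915.00 + $43,605.00 + $31,360.00 + $57,924.90 = $158,804.90
$158,804.90 is under the $257,000 cap.

$158,804.90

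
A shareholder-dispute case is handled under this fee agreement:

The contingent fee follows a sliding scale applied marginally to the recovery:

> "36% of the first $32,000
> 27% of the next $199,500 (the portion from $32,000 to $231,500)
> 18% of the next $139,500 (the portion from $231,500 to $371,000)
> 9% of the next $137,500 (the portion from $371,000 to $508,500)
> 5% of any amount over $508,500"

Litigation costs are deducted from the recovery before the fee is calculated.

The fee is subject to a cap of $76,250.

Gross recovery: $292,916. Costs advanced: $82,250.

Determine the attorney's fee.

$59,759.82

Fee base (net of costs): $292,916 − $82,250 = $210,666
First $32,000 at 36% = $11,520.00
Remaining $178,666 at 27% = $48,239.82
Fee: $11,520.00 + $48,239.82 = $59,759.82
$59,759.82 is under the $76,250 cap.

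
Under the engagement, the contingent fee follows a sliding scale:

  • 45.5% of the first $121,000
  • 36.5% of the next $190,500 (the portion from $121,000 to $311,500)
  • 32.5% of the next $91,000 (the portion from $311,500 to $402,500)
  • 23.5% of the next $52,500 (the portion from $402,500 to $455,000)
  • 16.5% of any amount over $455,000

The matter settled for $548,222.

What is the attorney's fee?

$181,881.63

First $121,000 at 45.5% = $55,055.00
Next $190,500 at 36.5% = $69,532.50
Next $91,000 at 32.5% = $29,575.00
Next $52,500 at 23.5% = $12,337.50
Remaining $93,222 at 16.5% = $15,381.63
Fee: $55,055.00 + $69,532.50 + $29,575.00 + $12,337.50 + $15,381.63 = $181,881.63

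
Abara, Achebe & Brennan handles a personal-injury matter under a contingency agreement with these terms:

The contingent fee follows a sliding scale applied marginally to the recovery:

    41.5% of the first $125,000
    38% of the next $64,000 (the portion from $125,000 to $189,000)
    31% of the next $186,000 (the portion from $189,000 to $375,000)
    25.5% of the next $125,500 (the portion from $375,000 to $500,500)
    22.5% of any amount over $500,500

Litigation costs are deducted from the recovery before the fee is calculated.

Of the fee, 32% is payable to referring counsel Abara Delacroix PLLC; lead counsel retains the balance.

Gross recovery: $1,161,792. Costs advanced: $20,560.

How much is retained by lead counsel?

Fee base (net of costs): $1,161,792 − $20,560 = $1,141,232
First $125,000 at 41.5% = $51,875.00
Next $64,000 at 38% = $24,320.00
Next $186,000 at 31% = $57,660.00
Next $125,500 at 25.5% = $32,002.50
Remaining $640,732 at 22.5% = $144,164.70
Fee: $51,875.00 + $24,320.00 + $57,660.00 + $32,002.50 + $144,164.70 = $310,022.20
Referral share: 32% of $310,022.20 = $99,207.10; lead counsel retains $310,022.20 − $99,207.10 = $210,815.10.

$210,815.10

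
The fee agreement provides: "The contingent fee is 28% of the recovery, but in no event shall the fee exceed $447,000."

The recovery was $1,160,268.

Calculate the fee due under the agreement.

$324,875.04

28% of $1,160,268 = $324,875.04
That is under the $447,000 cap.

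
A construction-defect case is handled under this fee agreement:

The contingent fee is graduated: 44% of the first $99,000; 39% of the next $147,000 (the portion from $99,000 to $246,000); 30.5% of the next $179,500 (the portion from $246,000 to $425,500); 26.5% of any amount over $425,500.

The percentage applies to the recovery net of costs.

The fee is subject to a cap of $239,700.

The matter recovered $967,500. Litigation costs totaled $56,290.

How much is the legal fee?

$239,700.00

Fee base (net of costs): $967,500 − $56,290 = $911,210
First $99,000 at 44% = $43,560.00
Next $147,000 at 39% = $57,330.00
Next $179,500 at 30.5% = $54,747.50
Remaining $485,710 at 26.5% = $128,713.15
Fee: $43,560.00 + $57,330.00 + $54,747.50 + $128,713.15 = $284,350.65
$284,350.65 exceeds the $239,700 cap, so the fee is capped at $239,700.00.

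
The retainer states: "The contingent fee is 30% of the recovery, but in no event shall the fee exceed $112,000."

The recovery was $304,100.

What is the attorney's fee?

30% of $304,100 = $91,230.00
That is under the $112,000 cap.

$91,230.00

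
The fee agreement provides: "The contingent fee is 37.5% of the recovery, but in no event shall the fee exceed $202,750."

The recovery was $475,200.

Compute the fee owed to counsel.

$178,200.00

37.5% of $475,200 = $178,200.00
That is under the $202,750 cap.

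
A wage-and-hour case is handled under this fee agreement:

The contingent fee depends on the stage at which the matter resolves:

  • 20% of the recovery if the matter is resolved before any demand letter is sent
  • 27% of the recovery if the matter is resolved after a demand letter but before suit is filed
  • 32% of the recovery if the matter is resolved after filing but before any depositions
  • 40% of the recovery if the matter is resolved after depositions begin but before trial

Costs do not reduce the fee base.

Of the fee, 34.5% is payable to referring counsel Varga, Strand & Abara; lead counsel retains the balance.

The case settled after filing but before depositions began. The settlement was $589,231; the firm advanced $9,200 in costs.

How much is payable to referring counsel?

Fee base is the gross recovery, $589,231; costs are reimbursed separately.
The matter settled after filing but before depositions began, so the 32% rate applies.
$589,231 × 32% = $188,553.92
Referral share: 34.5% of $188,553.92 = $65,051.10; lead counsel retains $188,553.92 − $65,051.10 = $123,502.82.

$65,051.10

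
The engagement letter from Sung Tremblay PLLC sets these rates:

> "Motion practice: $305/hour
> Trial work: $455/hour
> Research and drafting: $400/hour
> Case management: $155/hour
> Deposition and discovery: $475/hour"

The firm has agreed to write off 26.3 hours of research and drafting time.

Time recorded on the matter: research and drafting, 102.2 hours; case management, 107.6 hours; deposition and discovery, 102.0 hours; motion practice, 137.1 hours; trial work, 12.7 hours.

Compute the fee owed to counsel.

$143,082.00

Motion practice: 137.1 × $305 = $41,815.50
Trial work: 12.7 × $455 = $5,778.50
Research and drafting: 102.2 × $400 = $40,880.00
Case management: 107.6 × $155 = $16,678.00
Deposition and discovery: 102.0 × $475 = $48,450.00
Subtotal: $153,602.00
Write-off: 26.3 × $400 = $10,520.00
Total: $153,602.00 − $10,520.00 = $143,082.00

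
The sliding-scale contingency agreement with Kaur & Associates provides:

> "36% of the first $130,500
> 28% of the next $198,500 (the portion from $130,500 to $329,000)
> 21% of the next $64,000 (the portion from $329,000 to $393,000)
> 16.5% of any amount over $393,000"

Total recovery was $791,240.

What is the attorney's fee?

$181,709.60

First $130,500 at 36% = $46,980.00
Next $198,500 at 28% = $55,580.00
Next $64,000 at 21% = $13,440.00
Remaining $398,240 at 16.5% = $65,709.60
Fee: $46,980.00 + $55,580.00 + $13,440.00 + $65,709.60 = $181,709.60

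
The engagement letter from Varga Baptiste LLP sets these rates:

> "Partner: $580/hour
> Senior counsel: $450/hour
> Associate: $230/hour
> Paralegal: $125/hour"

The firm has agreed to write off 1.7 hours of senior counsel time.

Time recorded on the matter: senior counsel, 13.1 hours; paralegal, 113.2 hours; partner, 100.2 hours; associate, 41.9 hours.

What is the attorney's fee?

Partner: 100.2 × $580 = $58,116.00
Senior counsel: 13.1 × $450 = $5,895.00
Associate: 41.9 × $230 = $9,637.00
Paralegal: 113.2 × $125 = $14,150.00
Subtotal: $87,798.00
Write-off: 1.7 × $450 = $765.00
Total: $87,798.00 − $765.00 = $87,033.00

$87,033.00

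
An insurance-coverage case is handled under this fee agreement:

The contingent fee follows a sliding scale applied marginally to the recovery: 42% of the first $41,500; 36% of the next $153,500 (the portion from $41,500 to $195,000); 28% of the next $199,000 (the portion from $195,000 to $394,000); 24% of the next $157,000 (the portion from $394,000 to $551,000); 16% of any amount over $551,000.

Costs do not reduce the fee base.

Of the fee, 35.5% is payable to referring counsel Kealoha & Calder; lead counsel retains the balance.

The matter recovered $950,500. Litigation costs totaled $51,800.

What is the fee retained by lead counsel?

$148,356.45

Fee base is the gross recovery, $950,500; costs are reimbursed separately.
First $41,500 at 42% = $17,430.00
Next $153,500 at 36% = $55,260.00
Next $199,000 at 28% = $55,720.00
Next $157,000 at 24% = $37,680.00
Remaining $399,500 at 16% = $63,920.00
Fee: $17,430.00 + $55,260.00 + $55,720.00 + $37,680.00 + $63,920.00 = $230,010.00
Referral share: 35.5% of $230,010.00 = $81,653.55; lead counsel retains $230,010.00 − $81,653.55 = $148,356.45.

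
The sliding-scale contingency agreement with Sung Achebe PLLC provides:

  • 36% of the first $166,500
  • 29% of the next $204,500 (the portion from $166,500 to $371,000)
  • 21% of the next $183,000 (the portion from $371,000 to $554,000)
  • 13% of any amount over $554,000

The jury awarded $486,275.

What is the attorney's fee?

$143,452.75

First $166,500 at 36% = $59,940.00
Next $204,500 at 29% = $59,305.00
Remaining $115,275 at 21% = $24,207.75
Fee: $59,940.00 + $59,305.00 + $24,207.75 = $143,452.75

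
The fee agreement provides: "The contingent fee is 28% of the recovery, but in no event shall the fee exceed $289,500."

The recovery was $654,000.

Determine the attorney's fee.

28% of $654,000 = $183,120.00
That is under the $289,500 cap.

$183,120.00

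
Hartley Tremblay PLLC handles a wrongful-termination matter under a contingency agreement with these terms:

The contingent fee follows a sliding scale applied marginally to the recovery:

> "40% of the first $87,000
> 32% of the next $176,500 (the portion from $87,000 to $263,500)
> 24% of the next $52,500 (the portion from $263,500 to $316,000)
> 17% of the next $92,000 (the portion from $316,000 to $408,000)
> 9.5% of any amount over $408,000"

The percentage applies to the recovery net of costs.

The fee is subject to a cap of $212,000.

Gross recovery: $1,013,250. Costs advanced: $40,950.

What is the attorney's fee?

Fee base (net of costs): $1,013,250 − $40,950 = $972,300
First $87,000 at 40% = $34,800.00
Next $176,500 at 32% = $56,480.00
Next $52,500 at 24% = $12,600.00
Next $92,000 at 17% = $15,640.00
Remaining $564,300 at 9.5% = $53,608.50
Fee: $34,800.00 + $56,480.00 + $12,600.00 + $15,640.00 + $53,608.50 = $173,128.50
$173,128.50 is under the $212,000 cap.

$173,128.50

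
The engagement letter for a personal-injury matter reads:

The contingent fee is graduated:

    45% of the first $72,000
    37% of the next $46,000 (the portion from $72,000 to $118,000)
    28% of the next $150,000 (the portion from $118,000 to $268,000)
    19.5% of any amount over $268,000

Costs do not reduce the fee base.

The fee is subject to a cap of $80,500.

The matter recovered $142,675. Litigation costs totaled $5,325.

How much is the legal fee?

Fee base is the gross recovery, $142,675; costs are reimbursed separately.
First $72,000 at 45% = $32,400.00
Next $46,000 at 37% = $17,020.00
Remaining $24,675 at 28% = $6,909.00
Fee: $32,400.00 + $17,020.00 + $6,909.00 = $56,329.00
$56,329.00 is under the $80,500 cap.

$56,329.00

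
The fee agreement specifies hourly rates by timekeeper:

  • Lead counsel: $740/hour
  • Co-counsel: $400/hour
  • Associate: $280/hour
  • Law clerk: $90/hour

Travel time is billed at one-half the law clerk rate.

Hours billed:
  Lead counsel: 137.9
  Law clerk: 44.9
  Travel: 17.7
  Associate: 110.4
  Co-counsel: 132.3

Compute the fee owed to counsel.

$190,715.50

Lead counsel: 137.9 × $740 = $102,046.00
Co-counsel: 132.3 × $400 = $52,920.00
Associate: 110.4 × $280 = $30,912.00
Law clerk: 44.9 × $90 = $4,041.00
Subtotal: $102,046.00 + $52,920.00 + $30,912.00 + $4,041.00 = $189,919.00
Travel: 17.7 × ($90 ÷ 2) = 17.7 × $45.00 = $796.50
Total: $189,919.00 + $796.50 = $190,715.50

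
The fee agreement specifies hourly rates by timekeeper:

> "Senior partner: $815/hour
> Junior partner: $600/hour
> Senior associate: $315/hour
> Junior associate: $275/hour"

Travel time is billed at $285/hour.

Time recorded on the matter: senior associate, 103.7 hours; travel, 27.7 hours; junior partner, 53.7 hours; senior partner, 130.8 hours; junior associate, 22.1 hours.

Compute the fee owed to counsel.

Senior partner: 130.8 × $815 = $106,602.00
Junior partner: 53.7 × $600 = $32,220.00
Senior associate: 103.7 × $315 = $32,665.50
Junior associate: 22.1 × $275 = $6,077.50
Subtotal: $106,602.00 + $32,220.00 + $32,665.50 + $6,077.50 = $177,565.00
Travel: 27.7 × $285 = $7,894.50
Total: $177,565.00 + $7,894.50 = $185,459.50

$185,459.50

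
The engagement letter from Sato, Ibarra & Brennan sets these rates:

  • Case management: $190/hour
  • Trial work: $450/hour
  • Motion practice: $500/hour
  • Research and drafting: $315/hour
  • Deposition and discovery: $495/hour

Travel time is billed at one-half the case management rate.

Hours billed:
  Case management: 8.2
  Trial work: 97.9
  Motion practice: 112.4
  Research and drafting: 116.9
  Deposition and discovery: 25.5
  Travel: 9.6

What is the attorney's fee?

$152,171.00

Case management: 8.2 × $190 = $1,558.00
Trial work: 97.9 × $450 = $44,055.00
Motion practice: 112.4 × $500 = $56,200.00
Research and drafting: 116.9 × $315 = $36,823.50
Deposition and discovery: 25.5 × $495 = $12,622.50
Subtotal: $1,558.00 + $44,055.00 + $56,200.00 + $36,823.50 + $12,622.50 = $151,259.00
Travel: 9.6 × ($190 ÷ 2) = 9.6 × $95.00 = $912.00
Total: $151,259.00 + $912.00 = $152,171.00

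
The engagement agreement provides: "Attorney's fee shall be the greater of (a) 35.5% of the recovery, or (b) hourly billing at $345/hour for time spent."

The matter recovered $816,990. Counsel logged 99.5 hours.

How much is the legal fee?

(a) 35.5% of $816,990 = $290,031.45
(b) 99.5 × $345 = $34,327.50
The greater is (a): $290,031.45.

$290,031.45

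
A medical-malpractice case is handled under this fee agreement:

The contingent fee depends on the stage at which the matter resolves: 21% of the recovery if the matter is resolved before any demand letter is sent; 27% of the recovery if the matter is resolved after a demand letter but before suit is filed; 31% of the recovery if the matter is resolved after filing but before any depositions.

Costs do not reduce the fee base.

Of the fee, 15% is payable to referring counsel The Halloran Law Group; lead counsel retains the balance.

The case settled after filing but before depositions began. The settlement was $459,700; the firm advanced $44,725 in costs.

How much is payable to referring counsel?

Fee base is the gross recovery, $459,700; costs are reimbursed separately.
The matter settled after filing but before depositions began, so the 31% rate applies.
$459,700 × 31% = $142,507.00
Referral share: 15% of $142,507.00 = $21,376.05; lead counsel retains $142,507.00 − $21,376.05 = $121,130.95.

$21,376.05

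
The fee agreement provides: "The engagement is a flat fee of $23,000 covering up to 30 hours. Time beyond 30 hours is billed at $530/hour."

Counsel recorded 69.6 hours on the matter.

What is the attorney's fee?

Flat fee: $23,000.00
Excess hours: 69.6 − 30 = 39.6
Overrun: 39.6 × $530 = $20,988.00
Total: $23,000.00 + $20,988.00 = $43,988.00

$43,988.00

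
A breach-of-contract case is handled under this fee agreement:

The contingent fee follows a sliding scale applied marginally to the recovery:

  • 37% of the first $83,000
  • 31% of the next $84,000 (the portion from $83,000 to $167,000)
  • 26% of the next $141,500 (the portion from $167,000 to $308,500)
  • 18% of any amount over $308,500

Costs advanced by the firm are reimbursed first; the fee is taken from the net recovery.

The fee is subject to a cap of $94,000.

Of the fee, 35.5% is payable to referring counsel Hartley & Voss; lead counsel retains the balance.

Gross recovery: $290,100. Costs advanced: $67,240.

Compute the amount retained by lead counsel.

$45,971.47

Fee base (net of costs): $290,100 − $67,240 = $222,860
First $83,000 at 37% = $30,710.00
Next $84,000 at 31% = $26,040.00
Remaining $55,860 at 26% = $14,523.60
Fee: $30,710.00 + $26,040.00 + $14,523.60 = $71,273.60
$71,273.60 is under the $94,000 cap.
Referral share: 35.5% of $71,273.60 = $25,302.13; lead counsel retains $71,273.60 − $25,302.13 = $45,971.47.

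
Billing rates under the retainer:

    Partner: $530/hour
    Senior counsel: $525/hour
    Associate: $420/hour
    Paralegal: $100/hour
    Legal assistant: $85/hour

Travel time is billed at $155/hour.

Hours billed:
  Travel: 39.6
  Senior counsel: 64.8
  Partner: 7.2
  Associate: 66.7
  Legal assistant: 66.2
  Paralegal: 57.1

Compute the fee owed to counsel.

$83,325.00

Partner: 7.2 × $530 = $3,816.00
Senior counsel: 64.8 × $525 = $34,020.00
Associate: 66.7 × $420 = $28,014.00
Paralegal: 57.1 × $100 = $5,710.00
Legal assistant: 66.2 × $85 = $5,627.00
Subtotal: $3,816.00 + $34,020.00 + $28,014.00 + $5,710.00 + $5,627.00 = $77,187.00
Travel: 39.6 × $155 = $6,138.00
Total: $77,187.00 + $6,138.00 = $83,325.00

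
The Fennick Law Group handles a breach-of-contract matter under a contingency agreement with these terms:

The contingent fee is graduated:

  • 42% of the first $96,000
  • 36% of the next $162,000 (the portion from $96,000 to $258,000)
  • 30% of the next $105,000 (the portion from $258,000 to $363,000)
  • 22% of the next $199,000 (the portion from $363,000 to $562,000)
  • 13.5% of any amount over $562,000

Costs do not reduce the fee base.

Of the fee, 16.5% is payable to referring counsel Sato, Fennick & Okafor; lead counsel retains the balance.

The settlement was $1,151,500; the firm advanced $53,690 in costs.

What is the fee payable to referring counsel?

Fee base is the gross recovery, $1,151,500; costs are reimbursed separately.
First $96,000 at 42% = $40,320.00
Next $162,000 at 36% = $58,320.00
Next $105,000 at 30% = $31,500.00
Next $199,000 at 22% = $43,780.00
Remaining $589,500 at 13.5% = $79,582.50
Fee: $40,320.00 + $58,320.00 + $31,500.00 + $43,780.00 + $79,582.50 = $253,502.50
Referral share: 16.5% of $253,502.50 = $41,827.91; lead counsel retains $253,502.50 − $41,827.91 = $211,674.59.

$41,827.91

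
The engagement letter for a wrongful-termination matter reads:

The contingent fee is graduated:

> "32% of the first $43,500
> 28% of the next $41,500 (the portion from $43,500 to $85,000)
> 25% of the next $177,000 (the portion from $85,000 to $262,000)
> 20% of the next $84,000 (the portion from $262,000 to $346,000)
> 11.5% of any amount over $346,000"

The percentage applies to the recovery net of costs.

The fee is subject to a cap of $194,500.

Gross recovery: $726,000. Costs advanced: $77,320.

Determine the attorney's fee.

Fee base (net of costs): $726,000 − $77,320 = $648,680
First $43,500 at 32% = $13,920.00
Next $41,500 at 28% = $11,620.00
Next $177,000 at 25% = $44,250.00
Next $84,000 at 20% = $16,800.00
Remaining $302,680 at 11.5% = $34,808.20
Fee: $13,920.00 + $11,620.00 + $44,250.00 + $16,800.00 + $34,808.20 = $121,398.20
$121,398.20 is under the $194,500 cap.

$121,398.20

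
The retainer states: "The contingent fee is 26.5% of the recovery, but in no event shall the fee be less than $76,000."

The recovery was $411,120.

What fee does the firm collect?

26.5% of $411,120 = $108,946.80
That exceeds the $76,000 minimum.

$108,946.80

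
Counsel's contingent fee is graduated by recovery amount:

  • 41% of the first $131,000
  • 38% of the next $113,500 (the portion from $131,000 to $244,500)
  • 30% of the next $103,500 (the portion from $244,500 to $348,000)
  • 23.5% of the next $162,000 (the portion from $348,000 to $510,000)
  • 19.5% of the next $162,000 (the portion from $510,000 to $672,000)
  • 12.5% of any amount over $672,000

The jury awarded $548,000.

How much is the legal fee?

First $131,000 at 41% = $53,710.00
Next $113,500 at 38% = $43,130.00
Next $103,500 at 30% = $31,050.00
Next $162,000 at 23.5% = $38,070.00
Remaining $38,000 at 19.5% = $7,410.00
Fee: $53,710.00 + $43,130.00 + $31,050.00 + $38,070.00 + $7,410.00 = $173,370.00

$173,370.00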